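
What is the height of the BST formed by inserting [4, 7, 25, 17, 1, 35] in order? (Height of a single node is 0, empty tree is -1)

Insertion order: [4, 7, 25, 17, 1, 35]
Tree (level-order array): [4, 1, 7, None, None, None, 25, 17, 35]
Compute height bottom-up (empty subtree = -1):
  height(1) = 1 + max(-1, -1) = 0
  height(17) = 1 + max(-1, -1) = 0
  height(35) = 1 + max(-1, -1) = 0
  height(25) = 1 + max(0, 0) = 1
  height(7) = 1 + max(-1, 1) = 2
  height(4) = 1 + max(0, 2) = 3
Height = 3


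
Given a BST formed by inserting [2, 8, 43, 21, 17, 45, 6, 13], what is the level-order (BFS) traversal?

Tree insertion order: [2, 8, 43, 21, 17, 45, 6, 13]
Tree (level-order array): [2, None, 8, 6, 43, None, None, 21, 45, 17, None, None, None, 13]
BFS from the root, enqueuing left then right child of each popped node:
  queue [2] -> pop 2, enqueue [8], visited so far: [2]
  queue [8] -> pop 8, enqueue [6, 43], visited so far: [2, 8]
  queue [6, 43] -> pop 6, enqueue [none], visited so far: [2, 8, 6]
  queue [43] -> pop 43, enqueue [21, 45], visited so far: [2, 8, 6, 43]
  queue [21, 45] -> pop 21, enqueue [17], visited so far: [2, 8, 6, 43, 21]
  queue [45, 17] -> pop 45, enqueue [none], visited so far: [2, 8, 6, 43, 21, 45]
  queue [17] -> pop 17, enqueue [13], visited so far: [2, 8, 6, 43, 21, 45, 17]
  queue [13] -> pop 13, enqueue [none], visited so far: [2, 8, 6, 43, 21, 45, 17, 13]
Result: [2, 8, 6, 43, 21, 45, 17, 13]


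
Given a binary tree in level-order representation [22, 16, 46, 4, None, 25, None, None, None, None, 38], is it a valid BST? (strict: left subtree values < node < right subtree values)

Level-order array: [22, 16, 46, 4, None, 25, None, None, None, None, 38]
Validate using subtree bounds (lo, hi): at each node, require lo < value < hi,
then recurse left with hi=value and right with lo=value.
Preorder trace (stopping at first violation):
  at node 22 with bounds (-inf, +inf): OK
  at node 16 with bounds (-inf, 22): OK
  at node 4 with bounds (-inf, 16): OK
  at node 46 with bounds (22, +inf): OK
  at node 25 with bounds (22, 46): OK
  at node 38 with bounds (25, 46): OK
No violation found at any node.
Result: Valid BST


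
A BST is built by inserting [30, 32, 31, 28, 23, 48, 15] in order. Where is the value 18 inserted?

Starting tree (level order): [30, 28, 32, 23, None, 31, 48, 15]
Insertion path: 30 -> 28 -> 23 -> 15
Result: insert 18 as right child of 15
Final tree (level order): [30, 28, 32, 23, None, 31, 48, 15, None, None, None, None, None, None, 18]


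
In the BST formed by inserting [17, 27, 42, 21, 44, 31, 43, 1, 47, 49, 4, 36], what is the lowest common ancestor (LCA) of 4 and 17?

Tree insertion order: [17, 27, 42, 21, 44, 31, 43, 1, 47, 49, 4, 36]
Tree (level-order array): [17, 1, 27, None, 4, 21, 42, None, None, None, None, 31, 44, None, 36, 43, 47, None, None, None, None, None, 49]
In a BST, the LCA of p=4, q=17 is the first node v on the
root-to-leaf path with p <= v <= q (go left if both < v, right if both > v).
Walk from root:
  at 17: 4 <= 17 <= 17, this is the LCA
LCA = 17


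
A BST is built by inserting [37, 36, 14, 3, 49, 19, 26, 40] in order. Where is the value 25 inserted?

Starting tree (level order): [37, 36, 49, 14, None, 40, None, 3, 19, None, None, None, None, None, 26]
Insertion path: 37 -> 36 -> 14 -> 19 -> 26
Result: insert 25 as left child of 26
Final tree (level order): [37, 36, 49, 14, None, 40, None, 3, 19, None, None, None, None, None, 26, 25]


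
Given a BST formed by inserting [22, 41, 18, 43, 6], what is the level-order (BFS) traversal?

Tree insertion order: [22, 41, 18, 43, 6]
Tree (level-order array): [22, 18, 41, 6, None, None, 43]
BFS from the root, enqueuing left then right child of each popped node:
  queue [22] -> pop 22, enqueue [18, 41], visited so far: [22]
  queue [18, 41] -> pop 18, enqueue [6], visited so far: [22, 18]
  queue [41, 6] -> pop 41, enqueue [43], visited so far: [22, 18, 41]
  queue [6, 43] -> pop 6, enqueue [none], visited so far: [22, 18, 41, 6]
  queue [43] -> pop 43, enqueue [none], visited so far: [22, 18, 41, 6, 43]
Result: [22, 18, 41, 6, 43]


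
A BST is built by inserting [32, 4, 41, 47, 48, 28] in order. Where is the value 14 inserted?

Starting tree (level order): [32, 4, 41, None, 28, None, 47, None, None, None, 48]
Insertion path: 32 -> 4 -> 28
Result: insert 14 as left child of 28
Final tree (level order): [32, 4, 41, None, 28, None, 47, 14, None, None, 48]


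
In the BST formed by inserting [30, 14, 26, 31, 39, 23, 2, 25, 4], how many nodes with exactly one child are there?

Tree built from: [30, 14, 26, 31, 39, 23, 2, 25, 4]
Tree (level-order array): [30, 14, 31, 2, 26, None, 39, None, 4, 23, None, None, None, None, None, None, 25]
Rule: These are nodes with exactly 1 non-null child.
Per-node child counts:
  node 30: 2 child(ren)
  node 14: 2 child(ren)
  node 2: 1 child(ren)
  node 4: 0 child(ren)
  node 26: 1 child(ren)
  node 23: 1 child(ren)
  node 25: 0 child(ren)
  node 31: 1 child(ren)
  node 39: 0 child(ren)
Matching nodes: [2, 26, 23, 31]
Count of nodes with exactly one child: 4


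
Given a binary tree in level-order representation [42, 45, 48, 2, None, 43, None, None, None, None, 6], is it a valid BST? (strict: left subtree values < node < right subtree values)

Level-order array: [42, 45, 48, 2, None, 43, None, None, None, None, 6]
Validate using subtree bounds (lo, hi): at each node, require lo < value < hi,
then recurse left with hi=value and right with lo=value.
Preorder trace (stopping at first violation):
  at node 42 with bounds (-inf, +inf): OK
  at node 45 with bounds (-inf, 42): VIOLATION
Node 45 violates its bound: not (-inf < 45 < 42).
Result: Not a valid BST


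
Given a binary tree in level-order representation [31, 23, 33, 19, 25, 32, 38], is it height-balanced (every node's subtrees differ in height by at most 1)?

Tree (level-order array): [31, 23, 33, 19, 25, 32, 38]
Definition: a tree is height-balanced if, at every node, |h(left) - h(right)| <= 1 (empty subtree has height -1).
Bottom-up per-node check:
  node 19: h_left=-1, h_right=-1, diff=0 [OK], height=0
  node 25: h_left=-1, h_right=-1, diff=0 [OK], height=0
  node 23: h_left=0, h_right=0, diff=0 [OK], height=1
  node 32: h_left=-1, h_right=-1, diff=0 [OK], height=0
  node 38: h_left=-1, h_right=-1, diff=0 [OK], height=0
  node 33: h_left=0, h_right=0, diff=0 [OK], height=1
  node 31: h_left=1, h_right=1, diff=0 [OK], height=2
All nodes satisfy the balance condition.
Result: Balanced


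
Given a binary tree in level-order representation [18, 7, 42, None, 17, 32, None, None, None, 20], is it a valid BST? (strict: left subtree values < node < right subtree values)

Level-order array: [18, 7, 42, None, 17, 32, None, None, None, 20]
Validate using subtree bounds (lo, hi): at each node, require lo < value < hi,
then recurse left with hi=value and right with lo=value.
Preorder trace (stopping at first violation):
  at node 18 with bounds (-inf, +inf): OK
  at node 7 with bounds (-inf, 18): OK
  at node 17 with bounds (7, 18): OK
  at node 42 with bounds (18, +inf): OK
  at node 32 with bounds (18, 42): OK
  at node 20 with bounds (18, 32): OK
No violation found at any node.
Result: Valid BST


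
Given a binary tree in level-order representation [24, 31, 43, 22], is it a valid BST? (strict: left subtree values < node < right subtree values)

Level-order array: [24, 31, 43, 22]
Validate using subtree bounds (lo, hi): at each node, require lo < value < hi,
then recurse left with hi=value and right with lo=value.
Preorder trace (stopping at first violation):
  at node 24 with bounds (-inf, +inf): OK
  at node 31 with bounds (-inf, 24): VIOLATION
Node 31 violates its bound: not (-inf < 31 < 24).
Result: Not a valid BST


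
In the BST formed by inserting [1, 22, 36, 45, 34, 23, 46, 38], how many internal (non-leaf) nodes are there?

Tree built from: [1, 22, 36, 45, 34, 23, 46, 38]
Tree (level-order array): [1, None, 22, None, 36, 34, 45, 23, None, 38, 46]
Rule: An internal node has at least one child.
Per-node child counts:
  node 1: 1 child(ren)
  node 22: 1 child(ren)
  node 36: 2 child(ren)
  node 34: 1 child(ren)
  node 23: 0 child(ren)
  node 45: 2 child(ren)
  node 38: 0 child(ren)
  node 46: 0 child(ren)
Matching nodes: [1, 22, 36, 34, 45]
Count of internal (non-leaf) nodes: 5


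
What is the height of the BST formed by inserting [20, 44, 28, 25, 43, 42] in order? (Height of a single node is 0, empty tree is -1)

Insertion order: [20, 44, 28, 25, 43, 42]
Tree (level-order array): [20, None, 44, 28, None, 25, 43, None, None, 42]
Compute height bottom-up (empty subtree = -1):
  height(25) = 1 + max(-1, -1) = 0
  height(42) = 1 + max(-1, -1) = 0
  height(43) = 1 + max(0, -1) = 1
  height(28) = 1 + max(0, 1) = 2
  height(44) = 1 + max(2, -1) = 3
  height(20) = 1 + max(-1, 3) = 4
Height = 4


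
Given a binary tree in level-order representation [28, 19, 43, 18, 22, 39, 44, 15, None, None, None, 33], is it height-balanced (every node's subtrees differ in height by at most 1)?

Tree (level-order array): [28, 19, 43, 18, 22, 39, 44, 15, None, None, None, 33]
Definition: a tree is height-balanced if, at every node, |h(left) - h(right)| <= 1 (empty subtree has height -1).
Bottom-up per-node check:
  node 15: h_left=-1, h_right=-1, diff=0 [OK], height=0
  node 18: h_left=0, h_right=-1, diff=1 [OK], height=1
  node 22: h_left=-1, h_right=-1, diff=0 [OK], height=0
  node 19: h_left=1, h_right=0, diff=1 [OK], height=2
  node 33: h_left=-1, h_right=-1, diff=0 [OK], height=0
  node 39: h_left=0, h_right=-1, diff=1 [OK], height=1
  node 44: h_left=-1, h_right=-1, diff=0 [OK], height=0
  node 43: h_left=1, h_right=0, diff=1 [OK], height=2
  node 28: h_left=2, h_right=2, diff=0 [OK], height=3
All nodes satisfy the balance condition.
Result: Balanced


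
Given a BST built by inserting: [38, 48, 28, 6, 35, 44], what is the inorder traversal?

Tree insertion order: [38, 48, 28, 6, 35, 44]
Tree (level-order array): [38, 28, 48, 6, 35, 44]
Inorder traversal: [6, 28, 35, 38, 44, 48]


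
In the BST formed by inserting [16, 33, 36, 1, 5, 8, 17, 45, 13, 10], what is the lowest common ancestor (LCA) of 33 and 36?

Tree insertion order: [16, 33, 36, 1, 5, 8, 17, 45, 13, 10]
Tree (level-order array): [16, 1, 33, None, 5, 17, 36, None, 8, None, None, None, 45, None, 13, None, None, 10]
In a BST, the LCA of p=33, q=36 is the first node v on the
root-to-leaf path with p <= v <= q (go left if both < v, right if both > v).
Walk from root:
  at 16: both 33 and 36 > 16, go right
  at 33: 33 <= 33 <= 36, this is the LCA
LCA = 33


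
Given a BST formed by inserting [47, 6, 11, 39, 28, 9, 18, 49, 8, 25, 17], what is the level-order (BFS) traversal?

Tree insertion order: [47, 6, 11, 39, 28, 9, 18, 49, 8, 25, 17]
Tree (level-order array): [47, 6, 49, None, 11, None, None, 9, 39, 8, None, 28, None, None, None, 18, None, 17, 25]
BFS from the root, enqueuing left then right child of each popped node:
  queue [47] -> pop 47, enqueue [6, 49], visited so far: [47]
  queue [6, 49] -> pop 6, enqueue [11], visited so far: [47, 6]
  queue [49, 11] -> pop 49, enqueue [none], visited so far: [47, 6, 49]
  queue [11] -> pop 11, enqueue [9, 39], visited so far: [47, 6, 49, 11]
  queue [9, 39] -> pop 9, enqueue [8], visited so far: [47, 6, 49, 11, 9]
  queue [39, 8] -> pop 39, enqueue [28], visited so far: [47, 6, 49, 11, 9, 39]
  queue [8, 28] -> pop 8, enqueue [none], visited so far: [47, 6, 49, 11, 9, 39, 8]
  queue [28] -> pop 28, enqueue [18], visited so far: [47, 6, 49, 11, 9, 39, 8, 28]
  queue [18] -> pop 18, enqueue [17, 25], visited so far: [47, 6, 49, 11, 9, 39, 8, 28, 18]
  queue [17, 25] -> pop 17, enqueue [none], visited so far: [47, 6, 49, 11, 9, 39, 8, 28, 18, 17]
  queue [25] -> pop 25, enqueue [none], visited so far: [47, 6, 49, 11, 9, 39, 8, 28, 18, 17, 25]
Result: [47, 6, 49, 11, 9, 39, 8, 28, 18, 17, 25]


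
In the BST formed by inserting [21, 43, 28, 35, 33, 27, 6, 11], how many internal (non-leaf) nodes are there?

Tree built from: [21, 43, 28, 35, 33, 27, 6, 11]
Tree (level-order array): [21, 6, 43, None, 11, 28, None, None, None, 27, 35, None, None, 33]
Rule: An internal node has at least one child.
Per-node child counts:
  node 21: 2 child(ren)
  node 6: 1 child(ren)
  node 11: 0 child(ren)
  node 43: 1 child(ren)
  node 28: 2 child(ren)
  node 27: 0 child(ren)
  node 35: 1 child(ren)
  node 33: 0 child(ren)
Matching nodes: [21, 6, 43, 28, 35]
Count of internal (non-leaf) nodes: 5


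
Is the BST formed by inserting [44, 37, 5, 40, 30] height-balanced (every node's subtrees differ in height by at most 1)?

Tree (level-order array): [44, 37, None, 5, 40, None, 30]
Definition: a tree is height-balanced if, at every node, |h(left) - h(right)| <= 1 (empty subtree has height -1).
Bottom-up per-node check:
  node 30: h_left=-1, h_right=-1, diff=0 [OK], height=0
  node 5: h_left=-1, h_right=0, diff=1 [OK], height=1
  node 40: h_left=-1, h_right=-1, diff=0 [OK], height=0
  node 37: h_left=1, h_right=0, diff=1 [OK], height=2
  node 44: h_left=2, h_right=-1, diff=3 [FAIL (|2--1|=3 > 1)], height=3
Node 44 violates the condition: |2 - -1| = 3 > 1.
Result: Not balanced


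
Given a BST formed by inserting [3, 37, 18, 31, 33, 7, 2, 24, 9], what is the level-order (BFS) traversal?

Tree insertion order: [3, 37, 18, 31, 33, 7, 2, 24, 9]
Tree (level-order array): [3, 2, 37, None, None, 18, None, 7, 31, None, 9, 24, 33]
BFS from the root, enqueuing left then right child of each popped node:
  queue [3] -> pop 3, enqueue [2, 37], visited so far: [3]
  queue [2, 37] -> pop 2, enqueue [none], visited so far: [3, 2]
  queue [37] -> pop 37, enqueue [18], visited so far: [3, 2, 37]
  queue [18] -> pop 18, enqueue [7, 31], visited so far: [3, 2, 37, 18]
  queue [7, 31] -> pop 7, enqueue [9], visited so far: [3, 2, 37, 18, 7]
  queue [31, 9] -> pop 31, enqueue [24, 33], visited so far: [3, 2, 37, 18, 7, 31]
  queue [9, 24, 33] -> pop 9, enqueue [none], visited so far: [3, 2, 37, 18, 7, 31, 9]
  queue [24, 33] -> pop 24, enqueue [none], visited so far: [3, 2, 37, 18, 7, 31, 9, 24]
  queue [33] -> pop 33, enqueue [none], visited so far: [3, 2, 37, 18, 7, 31, 9, 24, 33]
Result: [3, 2, 37, 18, 7, 31, 9, 24, 33]


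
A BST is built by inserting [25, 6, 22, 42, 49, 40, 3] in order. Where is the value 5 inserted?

Starting tree (level order): [25, 6, 42, 3, 22, 40, 49]
Insertion path: 25 -> 6 -> 3
Result: insert 5 as right child of 3
Final tree (level order): [25, 6, 42, 3, 22, 40, 49, None, 5]


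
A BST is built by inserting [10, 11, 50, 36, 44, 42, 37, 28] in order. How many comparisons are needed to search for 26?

Search path for 26: 10 -> 11 -> 50 -> 36 -> 28
Found: False
Comparisons: 5


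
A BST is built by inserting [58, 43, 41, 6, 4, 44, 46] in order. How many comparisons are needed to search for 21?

Search path for 21: 58 -> 43 -> 41 -> 6
Found: False
Comparisons: 4


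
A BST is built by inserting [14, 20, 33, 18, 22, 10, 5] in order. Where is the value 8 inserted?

Starting tree (level order): [14, 10, 20, 5, None, 18, 33, None, None, None, None, 22]
Insertion path: 14 -> 10 -> 5
Result: insert 8 as right child of 5
Final tree (level order): [14, 10, 20, 5, None, 18, 33, None, 8, None, None, 22]


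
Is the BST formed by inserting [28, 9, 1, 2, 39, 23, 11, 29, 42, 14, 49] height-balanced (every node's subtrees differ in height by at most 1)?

Tree (level-order array): [28, 9, 39, 1, 23, 29, 42, None, 2, 11, None, None, None, None, 49, None, None, None, 14]
Definition: a tree is height-balanced if, at every node, |h(left) - h(right)| <= 1 (empty subtree has height -1).
Bottom-up per-node check:
  node 2: h_left=-1, h_right=-1, diff=0 [OK], height=0
  node 1: h_left=-1, h_right=0, diff=1 [OK], height=1
  node 14: h_left=-1, h_right=-1, diff=0 [OK], height=0
  node 11: h_left=-1, h_right=0, diff=1 [OK], height=1
  node 23: h_left=1, h_right=-1, diff=2 [FAIL (|1--1|=2 > 1)], height=2
  node 9: h_left=1, h_right=2, diff=1 [OK], height=3
  node 29: h_left=-1, h_right=-1, diff=0 [OK], height=0
  node 49: h_left=-1, h_right=-1, diff=0 [OK], height=0
  node 42: h_left=-1, h_right=0, diff=1 [OK], height=1
  node 39: h_left=0, h_right=1, diff=1 [OK], height=2
  node 28: h_left=3, h_right=2, diff=1 [OK], height=4
Node 23 violates the condition: |1 - -1| = 2 > 1.
Result: Not balanced


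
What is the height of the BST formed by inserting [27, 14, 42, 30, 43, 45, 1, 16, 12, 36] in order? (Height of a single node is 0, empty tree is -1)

Insertion order: [27, 14, 42, 30, 43, 45, 1, 16, 12, 36]
Tree (level-order array): [27, 14, 42, 1, 16, 30, 43, None, 12, None, None, None, 36, None, 45]
Compute height bottom-up (empty subtree = -1):
  height(12) = 1 + max(-1, -1) = 0
  height(1) = 1 + max(-1, 0) = 1
  height(16) = 1 + max(-1, -1) = 0
  height(14) = 1 + max(1, 0) = 2
  height(36) = 1 + max(-1, -1) = 0
  height(30) = 1 + max(-1, 0) = 1
  height(45) = 1 + max(-1, -1) = 0
  height(43) = 1 + max(-1, 0) = 1
  height(42) = 1 + max(1, 1) = 2
  height(27) = 1 + max(2, 2) = 3
Height = 3


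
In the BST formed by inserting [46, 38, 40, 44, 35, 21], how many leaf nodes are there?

Tree built from: [46, 38, 40, 44, 35, 21]
Tree (level-order array): [46, 38, None, 35, 40, 21, None, None, 44]
Rule: A leaf has 0 children.
Per-node child counts:
  node 46: 1 child(ren)
  node 38: 2 child(ren)
  node 35: 1 child(ren)
  node 21: 0 child(ren)
  node 40: 1 child(ren)
  node 44: 0 child(ren)
Matching nodes: [21, 44]
Count of leaf nodes: 2


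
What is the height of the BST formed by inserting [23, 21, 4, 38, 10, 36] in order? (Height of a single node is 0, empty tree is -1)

Insertion order: [23, 21, 4, 38, 10, 36]
Tree (level-order array): [23, 21, 38, 4, None, 36, None, None, 10]
Compute height bottom-up (empty subtree = -1):
  height(10) = 1 + max(-1, -1) = 0
  height(4) = 1 + max(-1, 0) = 1
  height(21) = 1 + max(1, -1) = 2
  height(36) = 1 + max(-1, -1) = 0
  height(38) = 1 + max(0, -1) = 1
  height(23) = 1 + max(2, 1) = 3
Height = 3


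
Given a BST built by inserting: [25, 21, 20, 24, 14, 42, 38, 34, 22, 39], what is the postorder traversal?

Tree insertion order: [25, 21, 20, 24, 14, 42, 38, 34, 22, 39]
Tree (level-order array): [25, 21, 42, 20, 24, 38, None, 14, None, 22, None, 34, 39]
Postorder traversal: [14, 20, 22, 24, 21, 34, 39, 38, 42, 25]


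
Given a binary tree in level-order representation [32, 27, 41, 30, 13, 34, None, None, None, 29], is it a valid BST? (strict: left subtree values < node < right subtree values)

Level-order array: [32, 27, 41, 30, 13, 34, None, None, None, 29]
Validate using subtree bounds (lo, hi): at each node, require lo < value < hi,
then recurse left with hi=value and right with lo=value.
Preorder trace (stopping at first violation):
  at node 32 with bounds (-inf, +inf): OK
  at node 27 with bounds (-inf, 32): OK
  at node 30 with bounds (-inf, 27): VIOLATION
Node 30 violates its bound: not (-inf < 30 < 27).
Result: Not a valid BST


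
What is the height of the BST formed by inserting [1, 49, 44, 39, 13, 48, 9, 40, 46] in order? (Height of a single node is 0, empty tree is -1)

Insertion order: [1, 49, 44, 39, 13, 48, 9, 40, 46]
Tree (level-order array): [1, None, 49, 44, None, 39, 48, 13, 40, 46, None, 9]
Compute height bottom-up (empty subtree = -1):
  height(9) = 1 + max(-1, -1) = 0
  height(13) = 1 + max(0, -1) = 1
  height(40) = 1 + max(-1, -1) = 0
  height(39) = 1 + max(1, 0) = 2
  height(46) = 1 + max(-1, -1) = 0
  height(48) = 1 + max(0, -1) = 1
  height(44) = 1 + max(2, 1) = 3
  height(49) = 1 + max(3, -1) = 4
  height(1) = 1 + max(-1, 4) = 5
Height = 5


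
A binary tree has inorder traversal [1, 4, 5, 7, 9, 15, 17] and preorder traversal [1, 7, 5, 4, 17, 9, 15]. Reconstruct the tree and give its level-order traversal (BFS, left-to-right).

Inorder:  [1, 4, 5, 7, 9, 15, 17]
Preorder: [1, 7, 5, 4, 17, 9, 15]
Algorithm: preorder visits root first, so consume preorder in order;
for each root, split the current inorder slice at that value into
left-subtree inorder and right-subtree inorder, then recurse.
Recursive splits:
  root=1; inorder splits into left=[], right=[4, 5, 7, 9, 15, 17]
  root=7; inorder splits into left=[4, 5], right=[9, 15, 17]
  root=5; inorder splits into left=[4], right=[]
  root=4; inorder splits into left=[], right=[]
  root=17; inorder splits into left=[9, 15], right=[]
  root=9; inorder splits into left=[], right=[15]
  root=15; inorder splits into left=[], right=[]
Reconstructed level-order: [1, 7, 5, 17, 4, 9, 15]


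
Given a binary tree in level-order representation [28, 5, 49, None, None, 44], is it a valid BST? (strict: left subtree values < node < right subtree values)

Level-order array: [28, 5, 49, None, None, 44]
Validate using subtree bounds (lo, hi): at each node, require lo < value < hi,
then recurse left with hi=value and right with lo=value.
Preorder trace (stopping at first violation):
  at node 28 with bounds (-inf, +inf): OK
  at node 5 with bounds (-inf, 28): OK
  at node 49 with bounds (28, +inf): OK
  at node 44 with bounds (28, 49): OK
No violation found at any node.
Result: Valid BST


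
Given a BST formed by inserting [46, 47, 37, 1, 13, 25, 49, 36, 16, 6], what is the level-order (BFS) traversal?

Tree insertion order: [46, 47, 37, 1, 13, 25, 49, 36, 16, 6]
Tree (level-order array): [46, 37, 47, 1, None, None, 49, None, 13, None, None, 6, 25, None, None, 16, 36]
BFS from the root, enqueuing left then right child of each popped node:
  queue [46] -> pop 46, enqueue [37, 47], visited so far: [46]
  queue [37, 47] -> pop 37, enqueue [1], visited so far: [46, 37]
  queue [47, 1] -> pop 47, enqueue [49], visited so far: [46, 37, 47]
  queue [1, 49] -> pop 1, enqueue [13], visited so far: [46, 37, 47, 1]
  queue [49, 13] -> pop 49, enqueue [none], visited so far: [46, 37, 47, 1, 49]
  queue [13] -> pop 13, enqueue [6, 25], visited so far: [46, 37, 47, 1, 49, 13]
  queue [6, 25] -> pop 6, enqueue [none], visited so far: [46, 37, 47, 1, 49, 13, 6]
  queue [25] -> pop 25, enqueue [16, 36], visited so far: [46, 37, 47, 1, 49, 13, 6, 25]
  queue [16, 36] -> pop 16, enqueue [none], visited so far: [46, 37, 47, 1, 49, 13, 6, 25, 16]
  queue [36] -> pop 36, enqueue [none], visited so far: [46, 37, 47, 1, 49, 13, 6, 25, 16, 36]
Result: [46, 37, 47, 1, 49, 13, 6, 25, 16, 36]


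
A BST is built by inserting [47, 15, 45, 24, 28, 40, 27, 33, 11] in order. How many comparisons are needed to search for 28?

Search path for 28: 47 -> 15 -> 45 -> 24 -> 28
Found: True
Comparisons: 5


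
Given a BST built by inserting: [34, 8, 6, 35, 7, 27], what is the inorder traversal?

Tree insertion order: [34, 8, 6, 35, 7, 27]
Tree (level-order array): [34, 8, 35, 6, 27, None, None, None, 7]
Inorder traversal: [6, 7, 8, 27, 34, 35]


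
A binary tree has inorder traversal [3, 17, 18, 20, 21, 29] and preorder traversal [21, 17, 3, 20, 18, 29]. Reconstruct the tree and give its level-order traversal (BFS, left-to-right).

Inorder:  [3, 17, 18, 20, 21, 29]
Preorder: [21, 17, 3, 20, 18, 29]
Algorithm: preorder visits root first, so consume preorder in order;
for each root, split the current inorder slice at that value into
left-subtree inorder and right-subtree inorder, then recurse.
Recursive splits:
  root=21; inorder splits into left=[3, 17, 18, 20], right=[29]
  root=17; inorder splits into left=[3], right=[18, 20]
  root=3; inorder splits into left=[], right=[]
  root=20; inorder splits into left=[18], right=[]
  root=18; inorder splits into left=[], right=[]
  root=29; inorder splits into left=[], right=[]
Reconstructed level-order: [21, 17, 29, 3, 20, 18]


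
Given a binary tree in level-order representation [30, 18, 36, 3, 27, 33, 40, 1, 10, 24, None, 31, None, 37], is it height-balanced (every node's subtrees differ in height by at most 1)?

Tree (level-order array): [30, 18, 36, 3, 27, 33, 40, 1, 10, 24, None, 31, None, 37]
Definition: a tree is height-balanced if, at every node, |h(left) - h(right)| <= 1 (empty subtree has height -1).
Bottom-up per-node check:
  node 1: h_left=-1, h_right=-1, diff=0 [OK], height=0
  node 10: h_left=-1, h_right=-1, diff=0 [OK], height=0
  node 3: h_left=0, h_right=0, diff=0 [OK], height=1
  node 24: h_left=-1, h_right=-1, diff=0 [OK], height=0
  node 27: h_left=0, h_right=-1, diff=1 [OK], height=1
  node 18: h_left=1, h_right=1, diff=0 [OK], height=2
  node 31: h_left=-1, h_right=-1, diff=0 [OK], height=0
  node 33: h_left=0, h_right=-1, diff=1 [OK], height=1
  node 37: h_left=-1, h_right=-1, diff=0 [OK], height=0
  node 40: h_left=0, h_right=-1, diff=1 [OK], height=1
  node 36: h_left=1, h_right=1, diff=0 [OK], height=2
  node 30: h_left=2, h_right=2, diff=0 [OK], height=3
All nodes satisfy the balance condition.
Result: Balanced


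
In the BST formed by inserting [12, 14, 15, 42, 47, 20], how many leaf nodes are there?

Tree built from: [12, 14, 15, 42, 47, 20]
Tree (level-order array): [12, None, 14, None, 15, None, 42, 20, 47]
Rule: A leaf has 0 children.
Per-node child counts:
  node 12: 1 child(ren)
  node 14: 1 child(ren)
  node 15: 1 child(ren)
  node 42: 2 child(ren)
  node 20: 0 child(ren)
  node 47: 0 child(ren)
Matching nodes: [20, 47]
Count of leaf nodes: 2


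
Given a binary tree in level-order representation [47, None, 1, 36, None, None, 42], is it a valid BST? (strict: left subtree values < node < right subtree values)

Level-order array: [47, None, 1, 36, None, None, 42]
Validate using subtree bounds (lo, hi): at each node, require lo < value < hi,
then recurse left with hi=value and right with lo=value.
Preorder trace (stopping at first violation):
  at node 47 with bounds (-inf, +inf): OK
  at node 1 with bounds (47, +inf): VIOLATION
Node 1 violates its bound: not (47 < 1 < +inf).
Result: Not a valid BST


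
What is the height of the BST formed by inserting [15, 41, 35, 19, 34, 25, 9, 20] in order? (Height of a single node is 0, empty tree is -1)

Insertion order: [15, 41, 35, 19, 34, 25, 9, 20]
Tree (level-order array): [15, 9, 41, None, None, 35, None, 19, None, None, 34, 25, None, 20]
Compute height bottom-up (empty subtree = -1):
  height(9) = 1 + max(-1, -1) = 0
  height(20) = 1 + max(-1, -1) = 0
  height(25) = 1 + max(0, -1) = 1
  height(34) = 1 + max(1, -1) = 2
  height(19) = 1 + max(-1, 2) = 3
  height(35) = 1 + max(3, -1) = 4
  height(41) = 1 + max(4, -1) = 5
  height(15) = 1 + max(0, 5) = 6
Height = 6


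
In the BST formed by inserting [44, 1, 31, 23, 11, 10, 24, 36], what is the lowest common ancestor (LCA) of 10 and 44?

Tree insertion order: [44, 1, 31, 23, 11, 10, 24, 36]
Tree (level-order array): [44, 1, None, None, 31, 23, 36, 11, 24, None, None, 10]
In a BST, the LCA of p=10, q=44 is the first node v on the
root-to-leaf path with p <= v <= q (go left if both < v, right if both > v).
Walk from root:
  at 44: 10 <= 44 <= 44, this is the LCA
LCA = 44


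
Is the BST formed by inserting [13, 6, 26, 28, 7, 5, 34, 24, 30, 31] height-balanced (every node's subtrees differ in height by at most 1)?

Tree (level-order array): [13, 6, 26, 5, 7, 24, 28, None, None, None, None, None, None, None, 34, 30, None, None, 31]
Definition: a tree is height-balanced if, at every node, |h(left) - h(right)| <= 1 (empty subtree has height -1).
Bottom-up per-node check:
  node 5: h_left=-1, h_right=-1, diff=0 [OK], height=0
  node 7: h_left=-1, h_right=-1, diff=0 [OK], height=0
  node 6: h_left=0, h_right=0, diff=0 [OK], height=1
  node 24: h_left=-1, h_right=-1, diff=0 [OK], height=0
  node 31: h_left=-1, h_right=-1, diff=0 [OK], height=0
  node 30: h_left=-1, h_right=0, diff=1 [OK], height=1
  node 34: h_left=1, h_right=-1, diff=2 [FAIL (|1--1|=2 > 1)], height=2
  node 28: h_left=-1, h_right=2, diff=3 [FAIL (|-1-2|=3 > 1)], height=3
  node 26: h_left=0, h_right=3, diff=3 [FAIL (|0-3|=3 > 1)], height=4
  node 13: h_left=1, h_right=4, diff=3 [FAIL (|1-4|=3 > 1)], height=5
Node 34 violates the condition: |1 - -1| = 2 > 1.
Result: Not balanced


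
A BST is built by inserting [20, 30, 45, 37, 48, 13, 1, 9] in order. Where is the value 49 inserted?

Starting tree (level order): [20, 13, 30, 1, None, None, 45, None, 9, 37, 48]
Insertion path: 20 -> 30 -> 45 -> 48
Result: insert 49 as right child of 48
Final tree (level order): [20, 13, 30, 1, None, None, 45, None, 9, 37, 48, None, None, None, None, None, 49]


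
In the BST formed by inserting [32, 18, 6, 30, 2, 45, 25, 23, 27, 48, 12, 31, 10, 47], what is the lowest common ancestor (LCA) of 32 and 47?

Tree insertion order: [32, 18, 6, 30, 2, 45, 25, 23, 27, 48, 12, 31, 10, 47]
Tree (level-order array): [32, 18, 45, 6, 30, None, 48, 2, 12, 25, 31, 47, None, None, None, 10, None, 23, 27]
In a BST, the LCA of p=32, q=47 is the first node v on the
root-to-leaf path with p <= v <= q (go left if both < v, right if both > v).
Walk from root:
  at 32: 32 <= 32 <= 47, this is the LCA
LCA = 32


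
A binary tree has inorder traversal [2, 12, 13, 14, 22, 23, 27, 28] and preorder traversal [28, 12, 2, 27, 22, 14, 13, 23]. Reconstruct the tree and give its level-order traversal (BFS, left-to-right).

Inorder:  [2, 12, 13, 14, 22, 23, 27, 28]
Preorder: [28, 12, 2, 27, 22, 14, 13, 23]
Algorithm: preorder visits root first, so consume preorder in order;
for each root, split the current inorder slice at that value into
left-subtree inorder and right-subtree inorder, then recurse.
Recursive splits:
  root=28; inorder splits into left=[2, 12, 13, 14, 22, 23, 27], right=[]
  root=12; inorder splits into left=[2], right=[13, 14, 22, 23, 27]
  root=2; inorder splits into left=[], right=[]
  root=27; inorder splits into left=[13, 14, 22, 23], right=[]
  root=22; inorder splits into left=[13, 14], right=[23]
  root=14; inorder splits into left=[13], right=[]
  root=13; inorder splits into left=[], right=[]
  root=23; inorder splits into left=[], right=[]
Reconstructed level-order: [28, 12, 2, 27, 22, 14, 23, 13]


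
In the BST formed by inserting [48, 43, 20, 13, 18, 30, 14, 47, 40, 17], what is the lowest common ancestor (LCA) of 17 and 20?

Tree insertion order: [48, 43, 20, 13, 18, 30, 14, 47, 40, 17]
Tree (level-order array): [48, 43, None, 20, 47, 13, 30, None, None, None, 18, None, 40, 14, None, None, None, None, 17]
In a BST, the LCA of p=17, q=20 is the first node v on the
root-to-leaf path with p <= v <= q (go left if both < v, right if both > v).
Walk from root:
  at 48: both 17 and 20 < 48, go left
  at 43: both 17 and 20 < 43, go left
  at 20: 17 <= 20 <= 20, this is the LCA
LCA = 20


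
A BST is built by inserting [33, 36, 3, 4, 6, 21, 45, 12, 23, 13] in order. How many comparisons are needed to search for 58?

Search path for 58: 33 -> 36 -> 45
Found: False
Comparisons: 3


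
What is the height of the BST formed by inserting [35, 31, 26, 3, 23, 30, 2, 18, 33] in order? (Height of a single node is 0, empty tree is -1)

Insertion order: [35, 31, 26, 3, 23, 30, 2, 18, 33]
Tree (level-order array): [35, 31, None, 26, 33, 3, 30, None, None, 2, 23, None, None, None, None, 18]
Compute height bottom-up (empty subtree = -1):
  height(2) = 1 + max(-1, -1) = 0
  height(18) = 1 + max(-1, -1) = 0
  height(23) = 1 + max(0, -1) = 1
  height(3) = 1 + max(0, 1) = 2
  height(30) = 1 + max(-1, -1) = 0
  height(26) = 1 + max(2, 0) = 3
  height(33) = 1 + max(-1, -1) = 0
  height(31) = 1 + max(3, 0) = 4
  height(35) = 1 + max(4, -1) = 5
Height = 5


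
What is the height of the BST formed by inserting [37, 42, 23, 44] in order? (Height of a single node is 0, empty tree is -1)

Insertion order: [37, 42, 23, 44]
Tree (level-order array): [37, 23, 42, None, None, None, 44]
Compute height bottom-up (empty subtree = -1):
  height(23) = 1 + max(-1, -1) = 0
  height(44) = 1 + max(-1, -1) = 0
  height(42) = 1 + max(-1, 0) = 1
  height(37) = 1 + max(0, 1) = 2
Height = 2


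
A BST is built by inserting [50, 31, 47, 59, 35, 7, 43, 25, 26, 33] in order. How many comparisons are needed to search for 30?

Search path for 30: 50 -> 31 -> 7 -> 25 -> 26
Found: False
Comparisons: 5


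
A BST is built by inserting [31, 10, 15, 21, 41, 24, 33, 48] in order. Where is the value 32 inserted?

Starting tree (level order): [31, 10, 41, None, 15, 33, 48, None, 21, None, None, None, None, None, 24]
Insertion path: 31 -> 41 -> 33
Result: insert 32 as left child of 33
Final tree (level order): [31, 10, 41, None, 15, 33, 48, None, 21, 32, None, None, None, None, 24]


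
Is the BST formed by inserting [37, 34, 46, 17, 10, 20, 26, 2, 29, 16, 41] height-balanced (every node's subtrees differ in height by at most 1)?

Tree (level-order array): [37, 34, 46, 17, None, 41, None, 10, 20, None, None, 2, 16, None, 26, None, None, None, None, None, 29]
Definition: a tree is height-balanced if, at every node, |h(left) - h(right)| <= 1 (empty subtree has height -1).
Bottom-up per-node check:
  node 2: h_left=-1, h_right=-1, diff=0 [OK], height=0
  node 16: h_left=-1, h_right=-1, diff=0 [OK], height=0
  node 10: h_left=0, h_right=0, diff=0 [OK], height=1
  node 29: h_left=-1, h_right=-1, diff=0 [OK], height=0
  node 26: h_left=-1, h_right=0, diff=1 [OK], height=1
  node 20: h_left=-1, h_right=1, diff=2 [FAIL (|-1-1|=2 > 1)], height=2
  node 17: h_left=1, h_right=2, diff=1 [OK], height=3
  node 34: h_left=3, h_right=-1, diff=4 [FAIL (|3--1|=4 > 1)], height=4
  node 41: h_left=-1, h_right=-1, diff=0 [OK], height=0
  node 46: h_left=0, h_right=-1, diff=1 [OK], height=1
  node 37: h_left=4, h_right=1, diff=3 [FAIL (|4-1|=3 > 1)], height=5
Node 20 violates the condition: |-1 - 1| = 2 > 1.
Result: Not balanced


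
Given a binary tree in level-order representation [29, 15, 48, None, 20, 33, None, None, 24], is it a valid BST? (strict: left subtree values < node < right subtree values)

Level-order array: [29, 15, 48, None, 20, 33, None, None, 24]
Validate using subtree bounds (lo, hi): at each node, require lo < value < hi,
then recurse left with hi=value and right with lo=value.
Preorder trace (stopping at first violation):
  at node 29 with bounds (-inf, +inf): OK
  at node 15 with bounds (-inf, 29): OK
  at node 20 with bounds (15, 29): OK
  at node 24 with bounds (20, 29): OK
  at node 48 with bounds (29, +inf): OK
  at node 33 with bounds (29, 48): OK
No violation found at any node.
Result: Valid BST


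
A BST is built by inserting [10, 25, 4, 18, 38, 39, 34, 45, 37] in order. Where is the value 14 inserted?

Starting tree (level order): [10, 4, 25, None, None, 18, 38, None, None, 34, 39, None, 37, None, 45]
Insertion path: 10 -> 25 -> 18
Result: insert 14 as left child of 18
Final tree (level order): [10, 4, 25, None, None, 18, 38, 14, None, 34, 39, None, None, None, 37, None, 45]


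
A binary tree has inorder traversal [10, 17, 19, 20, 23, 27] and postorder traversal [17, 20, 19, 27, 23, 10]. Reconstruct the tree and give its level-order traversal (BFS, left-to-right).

Inorder:   [10, 17, 19, 20, 23, 27]
Postorder: [17, 20, 19, 27, 23, 10]
Algorithm: postorder visits root last, so walk postorder right-to-left;
each value is the root of the current inorder slice — split it at that
value, recurse on the right subtree first, then the left.
Recursive splits:
  root=10; inorder splits into left=[], right=[17, 19, 20, 23, 27]
  root=23; inorder splits into left=[17, 19, 20], right=[27]
  root=27; inorder splits into left=[], right=[]
  root=19; inorder splits into left=[17], right=[20]
  root=20; inorder splits into left=[], right=[]
  root=17; inorder splits into left=[], right=[]
Reconstructed level-order: [10, 23, 19, 27, 17, 20]


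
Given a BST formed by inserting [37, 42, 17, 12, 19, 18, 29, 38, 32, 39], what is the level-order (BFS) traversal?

Tree insertion order: [37, 42, 17, 12, 19, 18, 29, 38, 32, 39]
Tree (level-order array): [37, 17, 42, 12, 19, 38, None, None, None, 18, 29, None, 39, None, None, None, 32]
BFS from the root, enqueuing left then right child of each popped node:
  queue [37] -> pop 37, enqueue [17, 42], visited so far: [37]
  queue [17, 42] -> pop 17, enqueue [12, 19], visited so far: [37, 17]
  queue [42, 12, 19] -> pop 42, enqueue [38], visited so far: [37, 17, 42]
  queue [12, 19, 38] -> pop 12, enqueue [none], visited so far: [37, 17, 42, 12]
  queue [19, 38] -> pop 19, enqueue [18, 29], visited so far: [37, 17, 42, 12, 19]
  queue [38, 18, 29] -> pop 38, enqueue [39], visited so far: [37, 17, 42, 12, 19, 38]
  queue [18, 29, 39] -> pop 18, enqueue [none], visited so far: [37, 17, 42, 12, 19, 38, 18]
  queue [29, 39] -> pop 29, enqueue [32], visited so far: [37, 17, 42, 12, 19, 38, 18, 29]
  queue [39, 32] -> pop 39, enqueue [none], visited so far: [37, 17, 42, 12, 19, 38, 18, 29, 39]
  queue [32] -> pop 32, enqueue [none], visited so far: [37, 17, 42, 12, 19, 38, 18, 29, 39, 32]
Result: [37, 17, 42, 12, 19, 38, 18, 29, 39, 32]


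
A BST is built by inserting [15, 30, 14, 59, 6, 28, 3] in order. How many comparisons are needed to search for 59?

Search path for 59: 15 -> 30 -> 59
Found: True
Comparisons: 3


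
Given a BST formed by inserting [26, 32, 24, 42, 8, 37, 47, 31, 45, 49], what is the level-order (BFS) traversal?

Tree insertion order: [26, 32, 24, 42, 8, 37, 47, 31, 45, 49]
Tree (level-order array): [26, 24, 32, 8, None, 31, 42, None, None, None, None, 37, 47, None, None, 45, 49]
BFS from the root, enqueuing left then right child of each popped node:
  queue [26] -> pop 26, enqueue [24, 32], visited so far: [26]
  queue [24, 32] -> pop 24, enqueue [8], visited so far: [26, 24]
  queue [32, 8] -> pop 32, enqueue [31, 42], visited so far: [26, 24, 32]
  queue [8, 31, 42] -> pop 8, enqueue [none], visited so far: [26, 24, 32, 8]
  queue [31, 42] -> pop 31, enqueue [none], visited so far: [26, 24, 32, 8, 31]
  queue [42] -> pop 42, enqueue [37, 47], visited so far: [26, 24, 32, 8, 31, 42]
  queue [37, 47] -> pop 37, enqueue [none], visited so far: [26, 24, 32, 8, 31, 42, 37]
  queue [47] -> pop 47, enqueue [45, 49], visited so far: [26, 24, 32, 8, 31, 42, 37, 47]
  queue [45, 49] -> pop 45, enqueue [none], visited so far: [26, 24, 32, 8, 31, 42, 37, 47, 45]
  queue [49] -> pop 49, enqueue [none], visited so far: [26, 24, 32, 8, 31, 42, 37, 47, 45, 49]
Result: [26, 24, 32, 8, 31, 42, 37, 47, 45, 49]


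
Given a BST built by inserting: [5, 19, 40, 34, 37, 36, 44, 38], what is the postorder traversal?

Tree insertion order: [5, 19, 40, 34, 37, 36, 44, 38]
Tree (level-order array): [5, None, 19, None, 40, 34, 44, None, 37, None, None, 36, 38]
Postorder traversal: [36, 38, 37, 34, 44, 40, 19, 5]


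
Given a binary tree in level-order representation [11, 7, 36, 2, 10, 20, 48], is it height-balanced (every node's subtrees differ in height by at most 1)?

Tree (level-order array): [11, 7, 36, 2, 10, 20, 48]
Definition: a tree is height-balanced if, at every node, |h(left) - h(right)| <= 1 (empty subtree has height -1).
Bottom-up per-node check:
  node 2: h_left=-1, h_right=-1, diff=0 [OK], height=0
  node 10: h_left=-1, h_right=-1, diff=0 [OK], height=0
  node 7: h_left=0, h_right=0, diff=0 [OK], height=1
  node 20: h_left=-1, h_right=-1, diff=0 [OK], height=0
  node 48: h_left=-1, h_right=-1, diff=0 [OK], height=0
  node 36: h_left=0, h_right=0, diff=0 [OK], height=1
  node 11: h_left=1, h_right=1, diff=0 [OK], height=2
All nodes satisfy the balance condition.
Result: Balanced


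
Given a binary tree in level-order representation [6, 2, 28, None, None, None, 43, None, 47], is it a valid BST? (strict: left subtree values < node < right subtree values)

Level-order array: [6, 2, 28, None, None, None, 43, None, 47]
Validate using subtree bounds (lo, hi): at each node, require lo < value < hi,
then recurse left with hi=value and right with lo=value.
Preorder trace (stopping at first violation):
  at node 6 with bounds (-inf, +inf): OK
  at node 2 with bounds (-inf, 6): OK
  at node 28 with bounds (6, +inf): OK
  at node 43 with bounds (28, +inf): OK
  at node 47 with bounds (43, +inf): OK
No violation found at any node.
Result: Valid BST


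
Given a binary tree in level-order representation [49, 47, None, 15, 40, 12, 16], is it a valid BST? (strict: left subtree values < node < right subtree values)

Level-order array: [49, 47, None, 15, 40, 12, 16]
Validate using subtree bounds (lo, hi): at each node, require lo < value < hi,
then recurse left with hi=value and right with lo=value.
Preorder trace (stopping at first violation):
  at node 49 with bounds (-inf, +inf): OK
  at node 47 with bounds (-inf, 49): OK
  at node 15 with bounds (-inf, 47): OK
  at node 12 with bounds (-inf, 15): OK
  at node 16 with bounds (15, 47): OK
  at node 40 with bounds (47, 49): VIOLATION
Node 40 violates its bound: not (47 < 40 < 49).
Result: Not a valid BST
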